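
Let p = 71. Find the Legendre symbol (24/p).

1

Pull out 2^3: since 71 ≡ 7 (mod 8), (2/71) = +1, so (2/71)^3 = +1.
Reciprocity: 3 ≡ 3 and 71 ≡ 3 (mod 4), so (3/71) = −(71/3).
Reduce top mod 3: now compute (2/3).
Pull out 2: since 3 ≡ 3 (mod 8), (2/3) = -1.
Reached (1/3) = 1. Collecting the sign flips along the way, the symbol is +1.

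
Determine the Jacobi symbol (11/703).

1

Reciprocity: 11 ≡ 3 and 703 ≡ 3 (mod 4), so (11/703) = −(703/11).
Reduce top mod 11: now compute (10/11).
Pull out 2: since 11 ≡ 3 (mod 8), (2/11) = -1.
Reciprocity: 5 ≡ 1 and 11 ≡ 3 (mod 4), so (5/11) = +(11/5).
Reduce top mod 5: now compute (1/5).
Reached (1/5) = 1. Collecting the sign flips along the way, the symbol is +1.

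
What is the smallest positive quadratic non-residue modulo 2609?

3

(2/2609) = +1, so 2 is a residue.
(3/2609) = −1, so 3 is the smallest positive non-residue mod 2609.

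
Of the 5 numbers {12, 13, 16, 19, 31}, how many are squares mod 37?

2

(12/37) = +1 → QR.
(13/37) = -1 → non-residue.
(16/37) = +1 → QR.
(19/37) = -1 → non-residue.
(31/37) = -1 → non-residue.
Total quadratic residues among the 5: 2.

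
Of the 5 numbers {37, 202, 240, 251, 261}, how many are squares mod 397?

(37/397) = +1 → QR.
(202/397) = +1 → QR.
(240/397) = -1 → non-residue.
(251/397) = -1 → non-residue.
(261/397) = +1 → QR.
Total quadratic residues among the 5: 3.

3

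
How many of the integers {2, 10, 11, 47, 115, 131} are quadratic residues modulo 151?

4

(2/151) = +1 → QR.
(10/151) = +1 → QR.
(11/151) = +1 → QR.
(47/151) = +1 → QR.
(115/151) = -1 → non-residue.
(131/151) = -1 → non-residue.
Total quadratic residues among the 6: 4.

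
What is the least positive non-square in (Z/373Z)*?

(2/373) = −1, so 2 is the smallest positive non-residue mod 373.

2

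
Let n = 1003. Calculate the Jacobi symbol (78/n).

Pull out 2: since 1003 ≡ 3 (mod 8), (2/1003) = -1.
Reciprocity: 39 ≡ 3 and 1003 ≡ 3 (mod 4), so (39/1003) = −(1003/39).
Reduce top mod 39: now compute (28/39).
Pull out 2^2: since 39 ≡ 7 (mod 8), (2/39) = +1, so (2/39)^2 = +1.
Reciprocity: 7 ≡ 3 and 39 ≡ 3 (mod 4), so (7/39) = −(39/7).
Reduce top mod 7: now compute (4/7).
Pull out 2^2: since 7 ≡ 7 (mod 8), (2/7) = +1, so (2/7)^2 = +1.
Reached (1/7) = 1. Collecting the sign flips along the way, the symbol is -1.

-1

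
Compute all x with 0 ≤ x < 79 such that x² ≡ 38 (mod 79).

14, 65

Since 79 ≡ 3 (mod 4), a square root of 38 is 38^((79+1)/4) = 38^20 mod 79.
Repeated squaring: 38^2≡22, 38^4≡10, 38^8≡21, 38^16≡46 (mod 79).
38^20 = 38^(16+4) ≡ 65 (mod 79).
Check: 65² = 4225 ≡ 38 (mod 79). The two roots are 14 and 65.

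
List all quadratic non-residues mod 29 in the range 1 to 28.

2, 3, 8, 10, 11, 12, 14, 15, 17, 18, 19, 21, 26, 27

Square k = 1,…,14 (k and 29−k give the same square):
1²=1, 2²=4, 3²=9, 4²=16, 5²=25, 6²≡7, 7²≡20, 8²≡6, 9²≡23, 10²≡13, 11²≡5, 12²≡28, 13²≡24, 14²≡22 (mod 29).
The residues are {1, 4, 5, 6, 7, 9, 13, 16, 20, 22, 23, 24, 25, 28}; the non-residues are the remaining 14 nonzero classes.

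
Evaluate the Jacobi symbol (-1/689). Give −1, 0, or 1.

First reduce: -1 ≡ 688 (mod 689).
Pull out 2^4: since 689 ≡ 1 (mod 8), (2/689) = +1, so (2/689)^4 = +1.
Reciprocity: 43 ≡ 3 and 689 ≡ 1 (mod 4), so (43/689) = +(689/43).
Reduce top mod 43: now compute (1/43).
Reached (1/43) = 1. Collecting the sign flips along the way, the symbol is +1.

1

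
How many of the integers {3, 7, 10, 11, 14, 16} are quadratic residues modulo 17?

(3/17) = -1 → non-residue.
(7/17) = -1 → non-residue.
(10/17) = -1 → non-residue.
(11/17) = -1 → non-residue.
(14/17) = -1 → non-residue.
(16/17) = +1 → QR.
Total quadratic residues among the 6: 1.

1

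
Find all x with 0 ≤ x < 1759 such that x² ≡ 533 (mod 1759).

Since 1759 ≡ 3 (mod 4), a square root of 533 is 533^((1759+1)/4) = 533^440 mod 1759.
Repeated squaring: 533^2≡890, 533^4≡550, 533^8≡1711, 533^16≡545, 533^32≡1513, 533^64≡710, 533^128≡1026, 533^256≡794 (mod 1759).
533^440 = 533^(256+128+32+16+8) ≡ 87 (mod 1759).
Check: 87² = 7569 ≡ 533 (mod 1759). The two roots are 87 and 1672.

87, 1672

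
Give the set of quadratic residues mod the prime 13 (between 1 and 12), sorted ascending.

1,3,4,9,10,12

Square k = 1,…,6 (k and 13−k give the same square):
1²=1, 2²=4, 3²=9, 4²≡3, 5²≡12, 6²≡10 (mod 13).
So the quadratic residues mod 13 are {1, 3, 4, 9, 10, 12}.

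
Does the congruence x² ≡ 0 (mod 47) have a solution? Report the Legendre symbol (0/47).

Top reduces to 0: gcd > 1, so the symbol is 0.

0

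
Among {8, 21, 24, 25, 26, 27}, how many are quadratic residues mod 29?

(8/29) = -1 → non-residue.
(21/29) = -1 → non-residue.
(24/29) = +1 → QR.
(25/29) = +1 → QR.
(26/29) = -1 → non-residue.
(27/29) = -1 → non-residue.
Total quadratic residues among the 6: 2.

2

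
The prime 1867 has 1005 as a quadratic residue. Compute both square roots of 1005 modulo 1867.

Since 1867 ≡ 3 (mod 4), a square root of 1005 is 1005^((1867+1)/4) = 1005^467 mod 1867.
Repeated squaring: 1005^2≡1845, 1005^4≡484, 1005^8≡881, 1005^16≡1356, 1005^32≡1608, 1005^64≡1736, 1005^128≡358, 1005^256≡1208 (mod 1867).
1005^467 = 1005^(256+128+64+16+2+1) ≡ 1714 (mod 1867).
Check: 1714² = 2937796 ≡ 1005 (mod 1867). The two roots are 153 and 1714.

153, 1714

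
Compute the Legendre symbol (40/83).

Pull out 2^3: since 83 ≡ 3 (mod 8), (2/83) = -1, so (2/83)^3 = -1.
Reciprocity: 5 ≡ 1 and 83 ≡ 3 (mod 4), so (5/83) = +(83/5).
Reduce top mod 5: now compute (3/5).
Reciprocity: 3 ≡ 3 and 5 ≡ 1 (mod 4), so (3/5) = +(5/3).
Reduce top mod 3: now compute (2/3).
Pull out 2: since 3 ≡ 3 (mod 8), (2/3) = -1.
Reached (1/3) = 1. Collecting the sign flips along the way, the symbol is +1.

1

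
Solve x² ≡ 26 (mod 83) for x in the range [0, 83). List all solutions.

Since 83 ≡ 3 (mod 4), a square root of 26 is 26^((83+1)/4) = 26^21 mod 83.
Repeated squaring: 26^2≡12, 26^4≡61, 26^8≡69, 26^16≡30 (mod 83).
26^21 = 26^(16+4+1) ≡ 21 (mod 83).
Check: 21² = 441 ≡ 26 (mod 83). The two roots are 21 and 62.

21, 62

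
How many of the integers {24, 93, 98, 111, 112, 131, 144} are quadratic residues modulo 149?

(24/149) = +1 → QR.
(93/149) = -1 → non-residue.
(98/149) = -1 → non-residue.
(111/149) = -1 → non-residue.
(112/149) = +1 → QR.
(131/149) = -1 → non-residue.
(144/149) = +1 → QR.
Total quadratic residues among the 7: 3.

3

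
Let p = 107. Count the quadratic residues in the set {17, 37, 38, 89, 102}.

3

(17/107) = -1 → non-residue.
(37/107) = +1 → QR.
(38/107) = -1 → non-residue.
(89/107) = +1 → QR.
(102/107) = +1 → QR.
Total quadratic residues among the 5: 3.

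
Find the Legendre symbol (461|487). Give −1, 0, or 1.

1

Reciprocity: 461 ≡ 1 and 487 ≡ 3 (mod 4), so (461/487) = +(487/461).
Reduce top mod 461: now compute (26/461).
Pull out 2: since 461 ≡ 5 (mod 8), (2/461) = -1.
Reciprocity: 13 ≡ 1 and 461 ≡ 1 (mod 4), so (13/461) = +(461/13).
Reduce top mod 13: now compute (6/13).
Pull out 2: since 13 ≡ 5 (mod 8), (2/13) = -1.
Reciprocity: 3 ≡ 3 and 13 ≡ 1 (mod 4), so (3/13) = +(13/3).
Reduce top mod 3: now compute (1/3).
Reached (1/3) = 1. Collecting the sign flips along the way, the symbol is +1.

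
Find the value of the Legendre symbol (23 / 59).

Reciprocity: 23 ≡ 3 and 59 ≡ 3 (mod 4), so (23/59) = −(59/23).
Reduce top mod 23: now compute (13/23).
Reciprocity: 13 ≡ 1 and 23 ≡ 3 (mod 4), so (13/23) = +(23/13).
Reduce top mod 13: now compute (10/13).
Pull out 2: since 13 ≡ 5 (mod 8), (2/13) = -1.
Reciprocity: 5 ≡ 1 and 13 ≡ 1 (mod 4), so (5/13) = +(13/5).
Reduce top mod 5: now compute (3/5).
Reciprocity: 3 ≡ 3 and 5 ≡ 1 (mod 4), so (3/5) = +(5/3).
Reduce top mod 3: now compute (2/3).
Pull out 2: since 3 ≡ 3 (mod 8), (2/3) = -1.
Reached (1/3) = 1. Collecting the sign flips along the way, the symbol is -1.

-1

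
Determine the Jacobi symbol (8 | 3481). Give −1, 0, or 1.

Pull out 2^3: since 3481 ≡ 1 (mod 8), (2/3481) = +1, so (2/3481)^3 = +1.
Reached (1/3481) = 1. Collecting the sign flips along the way, the symbol is +1.

1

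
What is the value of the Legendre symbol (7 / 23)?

Euler's criterion: (7/23) ≡ 7^11 (mod 23).
7^2 ≡ 3 (mod 23)
7^4 ≡ 9 (mod 23)
7^8 ≡ 12 (mod 23)
7^11 = 7^(8+2+1) ≡ 22 (mod 23).
Result is 22 ≡ −1, so (7/23) = −1.

-1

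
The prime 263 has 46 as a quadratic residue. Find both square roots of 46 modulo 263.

Since 263 ≡ 3 (mod 4), a square root of 46 is 46^((263+1)/4) = 46^66 mod 263.
Repeated squaring: 46^2≡12, 46^4≡144, 46^8≡222, 46^16≡103, 46^32≡89, 46^64≡31 (mod 263).
46^66 = 46^(64+2) ≡ 109 (mod 263).
Check: 109² = 11881 ≡ 46 (mod 263). The two roots are 109 and 154.

109, 154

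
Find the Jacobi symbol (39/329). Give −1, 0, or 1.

-1

Reciprocity: 39 ≡ 3 and 329 ≡ 1 (mod 4), so (39/329) = +(329/39).
Reduce top mod 39: now compute (17/39).
Reciprocity: 17 ≡ 1 and 39 ≡ 3 (mod 4), so (17/39) = +(39/17).
Reduce top mod 17: now compute (5/17).
Reciprocity: 5 ≡ 1 and 17 ≡ 1 (mod 4), so (5/17) = +(17/5).
Reduce top mod 5: now compute (2/5).
Pull out 2: since 5 ≡ 5 (mod 8), (2/5) = -1.
Reached (1/5) = 1. Collecting the sign flips along the way, the symbol is -1.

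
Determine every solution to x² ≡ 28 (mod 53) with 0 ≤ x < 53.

53 ≡ 1 (mod 4), so we find a root by search.
Trying successive values, 9² = 81 ≡ 28 (mod 53). The other root is 53 − 9 = 44.

9, 44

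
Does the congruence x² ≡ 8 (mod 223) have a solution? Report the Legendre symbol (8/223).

Euler's criterion: (8/223) ≡ 8^111 (mod 223).
8^2 ≡ 64 (mod 223)
8^4 ≡ 82 (mod 223)
8^8 ≡ 34 (mod 223)
8^16 ≡ 41 (mod 223)
8^32 ≡ 120 (mod 223)
8^64 ≡ 128 (mod 223)
8^111 = 8^(64+32+8+4+2+1) ≡ 1 (mod 223).
Result is 1, so (8/223) = 1.

1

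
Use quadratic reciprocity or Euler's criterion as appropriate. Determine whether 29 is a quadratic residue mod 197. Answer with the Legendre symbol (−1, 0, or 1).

Reciprocity: 29 ≡ 1 and 197 ≡ 1 (mod 4), so (29/197) = +(197/29).
Reduce top mod 29: now compute (23/29).
Reciprocity: 23 ≡ 3 and 29 ≡ 1 (mod 4), so (23/29) = +(29/23).
Reduce top mod 23: now compute (6/23).
Pull out 2: since 23 ≡ 7 (mod 8), (2/23) = +1.
Reciprocity: 3 ≡ 3 and 23 ≡ 3 (mod 4), so (3/23) = −(23/3).
Reduce top mod 3: now compute (2/3).
Pull out 2: since 3 ≡ 3 (mod 8), (2/3) = -1.
Reached (1/3) = 1. Collecting the sign flips along the way, the symbol is +1.

1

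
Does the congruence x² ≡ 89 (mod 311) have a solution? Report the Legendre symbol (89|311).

1

Euler's criterion: (89/311) ≡ 89^155 (mod 311).
89^2 ≡ 146 (mod 311)
89^4 ≡ 168 (mod 311)
89^8 ≡ 234 (mod 311)
89^16 ≡ 20 (mod 311)
89^32 ≡ 89 (mod 311)
89^64 ≡ 146 (mod 311)
89^128 ≡ 168 (mod 311)
89^155 = 89^(128+16+8+2+1) ≡ 1 (mod 311).
Result is 1, so (89/311) = 1.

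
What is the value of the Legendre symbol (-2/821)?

-1

Euler's criterion: (-2/821) ≡ 819^410 (mod 821).
819^2 ≡ 4 (mod 821)
819^4 ≡ 16 (mod 821)
819^8 ≡ 256 (mod 821)
819^16 ≡ 677 (mod 821)
819^32 ≡ 211 (mod 821)
819^64 ≡ 187 (mod 821)
819^128 ≡ 487 (mod 821)
819^256 ≡ 721 (mod 821)
819^410 = 819^(256+128+16+8+2) ≡ 820 (mod 821).
Result is 820 ≡ −1, so (-2/821) = −1.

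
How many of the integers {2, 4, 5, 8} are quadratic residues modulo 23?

(2/23) = +1 → QR.
(4/23) = +1 → QR.
(5/23) = -1 → non-residue.
(8/23) = +1 → QR.
Total quadratic residues among the 4: 3.

3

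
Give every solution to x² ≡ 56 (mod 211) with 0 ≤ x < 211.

30, 181

Since 211 ≡ 3 (mod 4), a square root of 56 is 56^((211+1)/4) = 56^53 mod 211.
Repeated squaring: 56^2≡182, 56^4≡208, 56^8≡9, 56^16≡81, 56^32≡20 (mod 211).
56^53 = 56^(32+16+4+1) ≡ 30 (mod 211).
Check: 30² = 900 ≡ 56 (mod 211). The two roots are 30 and 181.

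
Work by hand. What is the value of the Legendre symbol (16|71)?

1

Euler's criterion: (16/71) ≡ 16^35 (mod 71).
16^2 ≡ 43 (mod 71)
16^4 ≡ 3 (mod 71)
16^8 ≡ 9 (mod 71)
16^16 ≡ 10 (mod 71)
16^32 ≡ 29 (mod 71)
16^35 = 16^(32+2+1) ≡ 1 (mod 71).
Result is 1, so (16/71) = 1.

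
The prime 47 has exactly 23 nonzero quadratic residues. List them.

1,2,3,4,6,7,8,9,12,14,16,17,18,21,24,25,27,28,32,34,36,37,42

Square k = 1,…,23 (k and 47−k give the same square):
1²=1, 2²=4, 3²=9, 4²=16, 5²=25, 6²=36, 7²≡2, 8²≡17, 9²≡34, 10²≡6, 11²≡27, 12²≡3, 13²≡28, 14²≡8, 15²≡37, 16²≡21, 17²≡7, 18²≡42, 19²≡32, 20²≡24, 21²≡18, 22²≡14, 23²≡12 (mod 47).
So the quadratic residues mod 47 are {1, 2, 3, 4, 6, 7, 8, 9, 12, 14, 16, 17, 18, 21, 24, 25, 27, 28, 32, 34, 36, 37, 42}.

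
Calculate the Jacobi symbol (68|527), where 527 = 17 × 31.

0

Pull out 2^2: since 527 ≡ 7 (mod 8), (2/527) = +1, so (2/527)^2 = +1.
Reciprocity: 17 ≡ 1 and 527 ≡ 3 (mod 4), so (17/527) = +(527/17).
Reduce top mod 17: now compute (0/17).
Top reduces to 0: gcd > 1, so the symbol is 0.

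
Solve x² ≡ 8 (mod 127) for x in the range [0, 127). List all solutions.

32, 95

Since 127 ≡ 3 (mod 4), a square root of 8 is 8^((127+1)/4) = 8^32 mod 127.
Repeated squaring: 8^2≡64, 8^4≡32, 8^8≡8, 8^16≡64, 8^32≡32 (mod 127).
8^32 = 8^(32) ≡ 32 (mod 127).
Check: 32² = 1024 ≡ 8 (mod 127). The two roots are 32 and 95.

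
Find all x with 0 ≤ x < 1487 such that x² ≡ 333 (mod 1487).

Since 1487 ≡ 3 (mod 4), a square root of 333 is 333^((1487+1)/4) = 333^372 mod 1487.
Repeated squaring: 333^2≡851, 333^4≡32, 333^8≡1024, 333^16≡241, 333^32≡88, 333^64≡309, 333^128≡313, 333^256≡1314 (mod 1487).
333^372 = 333^(256+64+32+16+4) ≡ 677 (mod 1487).
Check: 677² = 458329 ≡ 333 (mod 1487). The two roots are 677 and 810.

677, 810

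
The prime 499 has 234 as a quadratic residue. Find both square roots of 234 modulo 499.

96, 403

Since 499 ≡ 3 (mod 4), a square root of 234 is 234^((499+1)/4) = 234^125 mod 499.
Repeated squaring: 234^2≡365, 234^4≡491, 234^8≡64, 234^16≡104, 234^32≡337, 234^64≡296 (mod 499).
234^125 = 234^(64+32+16+8+4+1) ≡ 96 (mod 499).
Check: 96² = 9216 ≡ 234 (mod 499). The two roots are 96 and 403.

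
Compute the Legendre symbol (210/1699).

Pull out 2: since 1699 ≡ 3 (mod 8), (2/1699) = -1.
Reciprocity: 105 ≡ 1 and 1699 ≡ 3 (mod 4), so (105/1699) = +(1699/105).
Reduce top mod 105: now compute (19/105).
Reciprocity: 19 ≡ 3 and 105 ≡ 1 (mod 4), so (19/105) = +(105/19).
Reduce top mod 19: now compute (10/19).
Pull out 2: since 19 ≡ 3 (mod 8), (2/19) = -1.
Reciprocity: 5 ≡ 1 and 19 ≡ 3 (mod 4), so (5/19) = +(19/5).
Reduce top mod 5: now compute (4/5).
Pull out 2^2: since 5 ≡ 5 (mod 8), (2/5) = -1, so (2/5)^2 = +1.
Reached (1/5) = 1. Collecting the sign flips along the way, the symbol is +1.

1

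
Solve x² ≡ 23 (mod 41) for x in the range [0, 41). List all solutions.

8, 33

41 ≡ 1 (mod 4), so we find a root by search.
Trying successive values, 8² = 64 ≡ 23 (mod 41). The other root is 41 − 8 = 33.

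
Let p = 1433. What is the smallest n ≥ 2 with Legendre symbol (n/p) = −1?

(2/1433) = +1, so 2 is a residue.
(3/1433) = −1, so 3 is the smallest positive non-residue mod 1433.

3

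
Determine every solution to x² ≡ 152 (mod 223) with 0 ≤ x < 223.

Since 223 ≡ 3 (mod 4), a square root of 152 is 152^((223+1)/4) = 152^56 mod 223.
Repeated squaring: 152^2≡135, 152^4≡162, 152^8≡153, 152^16≡217, 152^32≡36 (mod 223).
152^56 = 152^(32+16+8) ≡ 179 (mod 223).
Check: 179² = 32041 ≡ 152 (mod 223). The two roots are 44 and 179.

44, 179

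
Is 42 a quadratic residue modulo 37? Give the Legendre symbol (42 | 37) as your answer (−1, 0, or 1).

First reduce: 42 ≡ 5 (mod 37).
Reciprocity: 5 ≡ 1 and 37 ≡ 1 (mod 4), so (5/37) = +(37/5).
Reduce top mod 5: now compute (2/5).
Pull out 2: since 5 ≡ 5 (mod 8), (2/5) = -1.
Reached (1/5) = 1. Collecting the sign flips along the way, the symbol is -1.

-1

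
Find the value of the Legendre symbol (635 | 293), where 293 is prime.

1

Euler's criterion: (635/293) ≡ 49^146 (mod 293).
49^2 ≡ 57 (mod 293)
49^4 ≡ 26 (mod 293)
49^8 ≡ 90 (mod 293)
49^16 ≡ 189 (mod 293)
49^32 ≡ 268 (mod 293)
49^64 ≡ 39 (mod 293)
49^128 ≡ 56 (mod 293)
49^146 = 49^(128+16+2) ≡ 1 (mod 293).
Result is 1, so (635/293) = 1.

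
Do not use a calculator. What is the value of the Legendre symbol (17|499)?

-1

Reciprocity: 17 ≡ 1 and 499 ≡ 3 (mod 4), so (17/499) = +(499/17).
Reduce top mod 17: now compute (6/17).
Pull out 2: since 17 ≡ 1 (mod 8), (2/17) = +1.
Reciprocity: 3 ≡ 3 and 17 ≡ 1 (mod 4), so (3/17) = +(17/3).
Reduce top mod 3: now compute (2/3).
Pull out 2: since 3 ≡ 3 (mod 8), (2/3) = -1.
Reached (1/3) = 1. Collecting the sign flips along the way, the symbol is -1.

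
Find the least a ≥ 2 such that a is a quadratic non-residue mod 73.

5

(2/73) = +1, so 2 is a residue.
(3/73) = +1, so 3 is a residue.
(4/73) = +1, so 4 is a residue.
(5/73) = −1, so 5 is the smallest positive non-residue mod 73.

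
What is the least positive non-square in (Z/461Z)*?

(2/461) = −1, so 2 is the smallest positive non-residue mod 461.

2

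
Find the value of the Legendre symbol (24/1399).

Pull out 2^3: since 1399 ≡ 7 (mod 8), (2/1399) = +1, so (2/1399)^3 = +1.
Reciprocity: 3 ≡ 3 and 1399 ≡ 3 (mod 4), so (3/1399) = −(1399/3).
Reduce top mod 3: now compute (1/3).
Reached (1/3) = 1. Collecting the sign flips along the way, the symbol is -1.

-1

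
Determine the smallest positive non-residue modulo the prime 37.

2

(2/37) = −1, so 2 is the smallest positive non-residue mod 37.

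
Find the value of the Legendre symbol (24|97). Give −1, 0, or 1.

1

Pull out 2^3: since 97 ≡ 1 (mod 8), (2/97) = +1, so (2/97)^3 = +1.
Reciprocity: 3 ≡ 3 and 97 ≡ 1 (mod 4), so (3/97) = +(97/3).
Reduce top mod 3: now compute (1/3).
Reached (1/3) = 1. Collecting the sign flips along the way, the symbol is +1.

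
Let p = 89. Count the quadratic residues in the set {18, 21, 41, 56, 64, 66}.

3

(18/89) = +1 → QR.
(21/89) = +1 → QR.
(41/89) = -1 → non-residue.
(56/89) = -1 → non-residue.
(64/89) = +1 → QR.
(66/89) = -1 → non-residue.
Total quadratic residues among the 6: 3.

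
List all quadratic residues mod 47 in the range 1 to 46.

Square k = 1,…,23 (k and 47−k give the same square):
1²=1, 2²=4, 3²=9, 4²=16, 5²=25, 6²=36, 7²≡2, 8²≡17, 9²≡34, 10²≡6, 11²≡27, 12²≡3, 13²≡28, 14²≡8, 15²≡37, 16²≡21, 17²≡7, 18²≡42, 19²≡32, 20²≡24, 21²≡18, 22²≡14, 23²≡12 (mod 47).
So the quadratic residues mod 47 are {1, 2, 3, 4, 6, 7, 8, 9, 12, 14, 16, 17, 18, 21, 24, 25, 27, 28, 32, 34, 36, 37, 42}.

1,2,3,4,6,7,8,9,12,14,16,17,18,21,24,25,27,28,32,34,36,37,42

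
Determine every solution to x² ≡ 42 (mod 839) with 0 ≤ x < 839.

320, 519

Since 839 ≡ 3 (mod 4), a square root of 42 is 42^((839+1)/4) = 42^210 mod 839.
Repeated squaring: 42^2≡86, 42^4≡684, 42^8≡533, 42^16≡507, 42^32≡315, 42^64≡223, 42^128≡228 (mod 839).
42^210 = 42^(128+64+16+2) ≡ 320 (mod 839).
Check: 320² = 102400 ≡ 42 (mod 839). The two roots are 320 and 519.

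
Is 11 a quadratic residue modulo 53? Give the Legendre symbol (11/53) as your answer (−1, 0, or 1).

Reciprocity: 11 ≡ 3 and 53 ≡ 1 (mod 4), so (11/53) = +(53/11).
Reduce top mod 11: now compute (9/11).
Reciprocity: 9 ≡ 1 and 11 ≡ 3 (mod 4), so (9/11) = +(11/9).
Reduce top mod 9: now compute (2/9).
Pull out 2: since 9 ≡ 1 (mod 8), (2/9) = +1.
Reached (1/9) = 1. Collecting the sign flips along the way, the symbol is +1.

1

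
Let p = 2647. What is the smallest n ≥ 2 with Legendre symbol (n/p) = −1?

(2/2647) = +1, so 2 is a residue.
(3/2647) = −1, so 3 is the smallest positive non-residue mod 2647.

3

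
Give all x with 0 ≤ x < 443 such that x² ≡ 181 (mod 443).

Since 443 ≡ 3 (mod 4), a square root of 181 is 181^((443+1)/4) = 181^111 mod 443.
Repeated squaring: 181^2≡422, 181^4≡441, 181^8≡4, 181^16≡16, 181^32≡256, 181^64≡415 (mod 443).
181^111 = 181^(64+32+8+4+2+1) ≡ 316 (mod 443).
Check: 316² = 99856 ≡ 181 (mod 443). The two roots are 127 and 316.

127, 316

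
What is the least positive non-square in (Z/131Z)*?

(2/131) = −1, so 2 is the smallest positive non-residue mod 131.

2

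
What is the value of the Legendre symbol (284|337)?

-1

Euler's criterion: (284/337) ≡ 284^168 (mod 337).
284^2 ≡ 113 (mod 337)
284^4 ≡ 300 (mod 337)
284^8 ≡ 21 (mod 337)
284^16 ≡ 104 (mod 337)
284^32 ≡ 32 (mod 337)
284^64 ≡ 13 (mod 337)
284^128 ≡ 169 (mod 337)
284^168 = 284^(128+32+8) ≡ 336 (mod 337).
Result is 336 ≡ −1, so (284/337) = −1.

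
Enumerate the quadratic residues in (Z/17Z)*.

1,2,4,8,9,13,15,16

Square k = 1,…,8 (k and 17−k give the same square):
1²=1, 2²=4, 3²=9, 4²=16, 5²≡8, 6²≡2, 7²≡15, 8²≡13 (mod 17).
So the quadratic residues mod 17 are {1, 2, 4, 8, 9, 13, 15, 16}.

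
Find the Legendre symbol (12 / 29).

Euler's criterion: (12/29) ≡ 12^14 (mod 29).
12^2 ≡ 28 (mod 29)
12^4 ≡ 1 (mod 29)
12^8 ≡ 1 (mod 29)
12^14 = 12^(8+4+2) ≡ 28 (mod 29).
Result is 28 ≡ −1, so (12/29) = −1.

-1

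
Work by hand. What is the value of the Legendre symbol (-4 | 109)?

Euler's criterion: (-4/109) ≡ 105^54 (mod 109).
105^2 ≡ 16 (mod 109)
105^4 ≡ 38 (mod 109)
105^8 ≡ 27 (mod 109)
105^16 ≡ 75 (mod 109)
105^32 ≡ 66 (mod 109)
105^54 = 105^(32+16+4+2) ≡ 1 (mod 109).
Result is 1, so (-4/109) = 1.

1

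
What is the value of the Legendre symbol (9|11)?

Euler's criterion: (9/11) ≡ 9^5 (mod 11).
9^2 ≡ 4 (mod 11)
9^4 ≡ 5 (mod 11)
9^5 = 9^(4+1) ≡ 1 (mod 11).
Result is 1, so (9/11) = 1.

1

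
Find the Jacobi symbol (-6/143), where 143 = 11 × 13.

First reduce: -6 ≡ 137 (mod 143).
Reciprocity: 137 ≡ 1 and 143 ≡ 3 (mod 4), so (137/143) = +(143/137).
Reduce top mod 137: now compute (6/137).
Pull out 2: since 137 ≡ 1 (mod 8), (2/137) = +1.
Reciprocity: 3 ≡ 3 and 137 ≡ 1 (mod 4), so (3/137) = +(137/3).
Reduce top mod 3: now compute (2/3).
Pull out 2: since 3 ≡ 3 (mod 8), (2/3) = -1.
Reached (1/3) = 1. Collecting the sign flips along the way, the symbol is -1.

-1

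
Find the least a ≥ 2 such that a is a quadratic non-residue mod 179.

(2/179) = −1, so 2 is the smallest positive non-residue mod 179.

2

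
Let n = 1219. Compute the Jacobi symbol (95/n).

Reciprocity: 95 ≡ 3 and 1219 ≡ 3 (mod 4), so (95/1219) = −(1219/95).
Reduce top mod 95: now compute (79/95).
Reciprocity: 79 ≡ 3 and 95 ≡ 3 (mod 4), so (79/95) = −(95/79).
Reduce top mod 79: now compute (16/79).
Pull out 2^4: since 79 ≡ 7 (mod 8), (2/79) = +1, so (2/79)^4 = +1.
Reached (1/79) = 1. Collecting the sign flips along the way, the symbol is +1.

1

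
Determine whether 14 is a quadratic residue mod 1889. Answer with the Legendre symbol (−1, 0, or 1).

Pull out 2: since 1889 ≡ 1 (mod 8), (2/1889) = +1.
Reciprocity: 7 ≡ 3 and 1889 ≡ 1 (mod 4), so (7/1889) = +(1889/7).
Reduce top mod 7: now compute (6/7).
Pull out 2: since 7 ≡ 7 (mod 8), (2/7) = +1.
Reciprocity: 3 ≡ 3 and 7 ≡ 3 (mod 4), so (3/7) = −(7/3).
Reduce top mod 3: now compute (1/3).
Reached (1/3) = 1. Collecting the sign flips along the way, the symbol is -1.

-1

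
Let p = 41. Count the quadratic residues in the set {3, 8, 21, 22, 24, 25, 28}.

3

(3/41) = -1 → non-residue.
(8/41) = +1 → QR.
(21/41) = +1 → QR.
(22/41) = -1 → non-residue.
(24/41) = -1 → non-residue.
(25/41) = +1 → QR.
(28/41) = -1 → non-residue.
Total quadratic residues among the 7: 3.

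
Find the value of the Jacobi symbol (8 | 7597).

Pull out 2^3: since 7597 ≡ 5 (mod 8), (2/7597) = -1, so (2/7597)^3 = -1.
Reached (1/7597) = 1. Collecting the sign flips along the way, the symbol is -1.

-1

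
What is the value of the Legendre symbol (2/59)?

Euler's criterion: (2/59) ≡ 2^29 (mod 59).
2^2 ≡ 4 (mod 59)
2^4 ≡ 16 (mod 59)
2^8 ≡ 20 (mod 59)
2^16 ≡ 46 (mod 59)
2^29 = 2^(16+8+4+1) ≡ 58 (mod 59).
Result is 58 ≡ −1, so (2/59) = −1.

-1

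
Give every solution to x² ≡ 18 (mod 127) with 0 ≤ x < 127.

48, 79

Since 127 ≡ 3 (mod 4), a square root of 18 is 18^((127+1)/4) = 18^32 mod 127.
Repeated squaring: 18^2≡70, 18^4≡74, 18^8≡15, 18^16≡98, 18^32≡79 (mod 127).
18^32 = 18^(32) ≡ 79 (mod 127).
Check: 79² = 6241 ≡ 18 (mod 127). The two roots are 48 and 79.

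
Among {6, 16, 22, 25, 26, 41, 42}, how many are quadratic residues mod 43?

4

(6/43) = +1 → QR.
(16/43) = +1 → QR.
(22/43) = -1 → non-residue.
(25/43) = +1 → QR.
(26/43) = -1 → non-residue.
(41/43) = +1 → QR.
(42/43) = -1 → non-residue.
Total quadratic residues among the 7: 4.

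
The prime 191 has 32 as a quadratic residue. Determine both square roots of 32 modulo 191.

37, 154

Since 191 ≡ 3 (mod 4), a square root of 32 is 32^((191+1)/4) = 32^48 mod 191.
Repeated squaring: 32^2≡69, 32^4≡177, 32^8≡5, 32^16≡25, 32^32≡52 (mod 191).
32^48 = 32^(32+16) ≡ 154 (mod 191).
Check: 154² = 23716 ≡ 32 (mod 191). The two roots are 37 and 154.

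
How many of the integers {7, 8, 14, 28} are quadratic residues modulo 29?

(7/29) = +1 → QR.
(8/29) = -1 → non-residue.
(14/29) = -1 → non-residue.
(28/29) = +1 → QR.
Total quadratic residues among the 4: 2.

2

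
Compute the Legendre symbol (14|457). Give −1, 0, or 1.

1

Pull out 2: since 457 ≡ 1 (mod 8), (2/457) = +1.
Reciprocity: 7 ≡ 3 and 457 ≡ 1 (mod 4), so (7/457) = +(457/7).
Reduce top mod 7: now compute (2/7).
Pull out 2: since 7 ≡ 7 (mod 8), (2/7) = +1.
Reached (1/7) = 1. Collecting the sign flips along the way, the symbol is +1.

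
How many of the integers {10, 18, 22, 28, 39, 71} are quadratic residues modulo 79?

(10/79) = +1 → QR.
(18/79) = +1 → QR.
(22/79) = +1 → QR.
(28/79) = -1 → non-residue.
(39/79) = -1 → non-residue.
(71/79) = -1 → non-residue.
Total quadratic residues among the 6: 3.

3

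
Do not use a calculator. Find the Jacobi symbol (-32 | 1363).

First reduce: -32 ≡ 1331 (mod 1363).
Reciprocity: 1331 ≡ 3 and 1363 ≡ 3 (mod 4), so (1331/1363) = −(1363/1331).
Reduce top mod 1331: now compute (32/1331).
Pull out 2^5: since 1331 ≡ 3 (mod 8), (2/1331) = -1, so (2/1331)^5 = -1.
Reached (1/1331) = 1. Collecting the sign flips along the way, the symbol is +1.

1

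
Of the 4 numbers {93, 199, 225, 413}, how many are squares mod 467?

3

(93/467) = -1 → non-residue.
(199/467) = +1 → QR.
(225/467) = +1 → QR.
(413/467) = +1 → QR.
Total quadratic residues among the 4: 3.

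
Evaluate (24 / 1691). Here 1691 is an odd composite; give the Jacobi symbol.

Pull out 2^3: since 1691 ≡ 3 (mod 8), (2/1691) = -1, so (2/1691)^3 = -1.
Reciprocity: 3 ≡ 3 and 1691 ≡ 3 (mod 4), so (3/1691) = −(1691/3).
Reduce top mod 3: now compute (2/3).
Pull out 2: since 3 ≡ 3 (mod 8), (2/3) = -1.
Reached (1/3) = 1. Collecting the sign flips along the way, the symbol is -1.

-1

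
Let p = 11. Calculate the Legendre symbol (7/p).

-1

Euler's criterion: (7/11) ≡ 7^5 (mod 11).
7^2 ≡ 5 (mod 11)
7^4 ≡ 3 (mod 11)
7^5 = 7^(4+1) ≡ 10 (mod 11).
Result is 10 ≡ −1, so (7/11) = −1.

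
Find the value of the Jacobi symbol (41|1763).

0

Reciprocity: 41 ≡ 1 and 1763 ≡ 3 (mod 4), so (41/1763) = +(1763/41).
Reduce top mod 41: now compute (0/41).
Top reduces to 0: gcd > 1, so the symbol is 0.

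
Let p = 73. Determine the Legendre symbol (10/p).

Euler's criterion: (10/73) ≡ 10^36 (mod 73).
10^2 ≡ 27 (mod 73)
10^4 ≡ 72 (mod 73)
10^8 ≡ 1 (mod 73)
10^16 ≡ 1 (mod 73)
10^32 ≡ 1 (mod 73)
10^36 = 10^(32+4) ≡ 72 (mod 73).
Result is 72 ≡ −1, so (10/73) = −1.

-1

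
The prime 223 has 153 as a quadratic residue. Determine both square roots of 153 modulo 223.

61, 162

Since 223 ≡ 3 (mod 4), a square root of 153 is 153^((223+1)/4) = 153^56 mod 223.
Repeated squaring: 153^2≡217, 153^4≡36, 153^8≡181, 153^16≡203, 153^32≡177 (mod 223).
153^56 = 153^(32+16+8) ≡ 162 (mod 223).
Check: 162² = 26244 ≡ 153 (mod 223). The two roots are 61 and 162.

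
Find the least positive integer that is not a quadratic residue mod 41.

(2/41) = +1, so 2 is a residue.
(3/41) = −1, so 3 is the smallest positive non-residue mod 41.

3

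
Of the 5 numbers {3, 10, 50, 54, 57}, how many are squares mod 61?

2

(3/61) = +1 → QR.
(10/61) = -1 → non-residue.
(50/61) = -1 → non-residue.
(54/61) = -1 → non-residue.
(57/61) = +1 → QR.
Total quadratic residues among the 5: 2.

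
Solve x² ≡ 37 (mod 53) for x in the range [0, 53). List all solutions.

53 ≡ 1 (mod 4), so we find a root by search.
Trying successive values, 14² = 196 ≡ 37 (mod 53). The other root is 53 − 14 = 39.

14, 39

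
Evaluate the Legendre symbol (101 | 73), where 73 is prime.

First reduce: 101 ≡ 28 (mod 73).
Pull out 2^2: since 73 ≡ 1 (mod 8), (2/73) = +1, so (2/73)^2 = +1.
Reciprocity: 7 ≡ 3 and 73 ≡ 1 (mod 4), so (7/73) = +(73/7).
Reduce top mod 7: now compute (3/7).
Reciprocity: 3 ≡ 3 and 7 ≡ 3 (mod 4), so (3/7) = −(7/3).
Reduce top mod 3: now compute (1/3).
Reached (1/3) = 1. Collecting the sign flips along the way, the symbol is -1.

-1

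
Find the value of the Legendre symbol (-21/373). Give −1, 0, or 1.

1

Euler's criterion: (-21/373) ≡ 352^186 (mod 373).
352^2 ≡ 68 (mod 373)
352^4 ≡ 148 (mod 373)
352^8 ≡ 270 (mod 373)
352^16 ≡ 165 (mod 373)
352^32 ≡ 369 (mod 373)
352^64 ≡ 16 (mod 373)
352^128 ≡ 256 (mod 373)
352^186 = 352^(128+32+16+8+2) ≡ 1 (mod 373).
Result is 1, so (-21/373) = 1.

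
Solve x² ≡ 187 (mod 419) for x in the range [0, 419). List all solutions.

38, 381

Since 419 ≡ 3 (mod 4), a square root of 187 is 187^((419+1)/4) = 187^105 mod 419.
Repeated squaring: 187^2≡192, 187^4≡411, 187^8≡64, 187^16≡325, 187^32≡37, 187^64≡112 (mod 419).
187^105 = 187^(64+32+8+1) ≡ 38 (mod 419).
Check: 38² = 1444 ≡ 187 (mod 419). The two roots are 38 and 381.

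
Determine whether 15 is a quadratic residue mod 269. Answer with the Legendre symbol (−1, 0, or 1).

-1

Reciprocity: 15 ≡ 3 and 269 ≡ 1 (mod 4), so (15/269) = +(269/15).
Reduce top mod 15: now compute (14/15).
Pull out 2: since 15 ≡ 7 (mod 8), (2/15) = +1.
Reciprocity: 7 ≡ 3 and 15 ≡ 3 (mod 4), so (7/15) = −(15/7).
Reduce top mod 7: now compute (1/7).
Reached (1/7) = 1. Collecting the sign flips along the way, the symbol is -1.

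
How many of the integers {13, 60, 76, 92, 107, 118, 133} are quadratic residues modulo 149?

(13/149) = -1 → non-residue.
(60/149) = -1 → non-residue.
(76/149) = +1 → QR.
(92/149) = -1 → non-residue.
(107/149) = +1 → QR.
(118/149) = +1 → QR.
(133/149) = +1 → QR.
Total quadratic residues among the 7: 4.

4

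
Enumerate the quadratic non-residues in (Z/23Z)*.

Square k = 1,…,11 (k and 23−k give the same square):
1²=1, 2²=4, 3²=9, 4²=16, 5²≡2, 6²≡13, 7²≡3, 8²≡18, 9²≡12, 10²≡8, 11²≡6 (mod 23).
The residues are {1, 2, 3, 4, 6, 8, 9, 12, 13, 16, 18}; the non-residues are the remaining 11 nonzero classes.

5,7,10,11,14,15,17,19,20,21,22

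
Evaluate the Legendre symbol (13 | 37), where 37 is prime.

Euler's criterion: (13/37) ≡ 13^18 (mod 37).
13^2 ≡ 21 (mod 37)
13^4 ≡ 34 (mod 37)
13^8 ≡ 9 (mod 37)
13^16 ≡ 7 (mod 37)
13^18 = 13^(16+2) ≡ 36 (mod 37).
Result is 36 ≡ −1, so (13/37) = −1.

-1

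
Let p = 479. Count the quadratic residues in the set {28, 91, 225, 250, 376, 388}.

(28/479) = +1 → QR.
(91/479) = -1 → non-residue.
(225/479) = +1 → QR.
(250/479) = +1 → QR.
(376/479) = -1 → non-residue.
(388/479) = +1 → QR.
Total quadratic residues among the 6: 4.

4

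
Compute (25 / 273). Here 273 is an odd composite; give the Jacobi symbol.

Reciprocity: 25 ≡ 1 and 273 ≡ 1 (mod 4), so (25/273) = +(273/25).
Reduce top mod 25: now compute (23/25).
Reciprocity: 23 ≡ 3 and 25 ≡ 1 (mod 4), so (23/25) = +(25/23).
Reduce top mod 23: now compute (2/23).
Pull out 2: since 23 ≡ 7 (mod 8), (2/23) = +1.
Reached (1/23) = 1. Collecting the sign flips along the way, the symbol is +1.

1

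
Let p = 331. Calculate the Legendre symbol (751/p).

1

First reduce: 751 ≡ 89 (mod 331).
Reciprocity: 89 ≡ 1 and 331 ≡ 3 (mod 4), so (89/331) = +(331/89).
Reduce top mod 89: now compute (64/89).
Pull out 2^6: since 89 ≡ 1 (mod 8), (2/89) = +1, so (2/89)^6 = +1.
Reached (1/89) = 1. Collecting the sign flips along the way, the symbol is +1.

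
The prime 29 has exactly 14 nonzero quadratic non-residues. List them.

Square k = 1,…,14 (k and 29−k give the same square):
1²=1, 2²=4, 3²=9, 4²=16, 5²=25, 6²≡7, 7²≡20, 8²≡6, 9²≡23, 10²≡13, 11²≡5, 12²≡28, 13²≡24, 14²≡22 (mod 29).
The residues are {1, 4, 5, 6, 7, 9, 13, 16, 20, 22, 23, 24, 25, 28}; the non-residues are the remaining 14 nonzero classes.

2, 3, 8, 10, 11, 12, 14, 15, 17, 18, 19, 21, 26, 27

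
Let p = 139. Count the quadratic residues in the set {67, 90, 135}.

1

(67/139) = +1 → QR.
(90/139) = -1 → non-residue.
(135/139) = -1 → non-residue.
Total quadratic residues among the 3: 1.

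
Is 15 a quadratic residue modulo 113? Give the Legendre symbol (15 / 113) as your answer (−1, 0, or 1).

1

Reciprocity: 15 ≡ 3 and 113 ≡ 1 (mod 4), so (15/113) = +(113/15).
Reduce top mod 15: now compute (8/15).
Pull out 2^3: since 15 ≡ 7 (mod 8), (2/15) = +1, so (2/15)^3 = +1.
Reached (1/15) = 1. Collecting the sign flips along the way, the symbol is +1.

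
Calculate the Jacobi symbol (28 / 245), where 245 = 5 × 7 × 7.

Pull out 2^2: since 245 ≡ 5 (mod 8), (2/245) = -1, so (2/245)^2 = +1.
Reciprocity: 7 ≡ 3 and 245 ≡ 1 (mod 4), so (7/245) = +(245/7).
Reduce top mod 7: now compute (0/7).
Top reduces to 0: gcd > 1, so the symbol is 0.

0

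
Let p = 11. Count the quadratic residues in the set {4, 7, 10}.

1

(4/11) = +1 → QR.
(7/11) = -1 → non-residue.
(10/11) = -1 → non-residue.
Total quadratic residues among the 3: 1.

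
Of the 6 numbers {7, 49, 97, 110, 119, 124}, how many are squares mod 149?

(7/149) = +1 → QR.
(49/149) = +1 → QR.
(97/149) = -1 → non-residue.
(110/149) = +1 → QR.
(119/149) = +1 → QR.
(124/149) = +1 → QR.
Total quadratic residues among the 6: 5.

5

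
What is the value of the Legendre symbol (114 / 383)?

1

Pull out 2: since 383 ≡ 7 (mod 8), (2/383) = +1.
Reciprocity: 57 ≡ 1 and 383 ≡ 3 (mod 4), so (57/383) = +(383/57).
Reduce top mod 57: now compute (41/57).
Reciprocity: 41 ≡ 1 and 57 ≡ 1 (mod 4), so (41/57) = +(57/41).
Reduce top mod 41: now compute (16/41).
Pull out 2^4: since 41 ≡ 1 (mod 8), (2/41) = +1, so (2/41)^4 = +1.
Reached (1/41) = 1. Collecting the sign flips along the way, the symbol is +1.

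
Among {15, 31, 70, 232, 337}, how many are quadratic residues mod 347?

(15/347) = -1 → non-residue.
(31/347) = +1 → QR.
(70/347) = -1 → non-residue.
(232/347) = -1 → non-residue.
(337/347) = -1 → non-residue.
Total quadratic residues among the 5: 1.

1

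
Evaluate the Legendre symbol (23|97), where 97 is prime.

-1

Euler's criterion: (23/97) ≡ 23^48 (mod 97).
23^2 ≡ 44 (mod 97)
23^4 ≡ 93 (mod 97)
23^8 ≡ 16 (mod 97)
23^16 ≡ 62 (mod 97)
23^32 ≡ 61 (mod 97)
23^48 = 23^(32+16) ≡ 96 (mod 97).
Result is 96 ≡ −1, so (23/97) = −1.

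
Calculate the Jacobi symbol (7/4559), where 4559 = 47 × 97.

Reciprocity: 7 ≡ 3 and 4559 ≡ 3 (mod 4), so (7/4559) = −(4559/7).
Reduce top mod 7: now compute (2/7).
Pull out 2: since 7 ≡ 7 (mod 8), (2/7) = +1.
Reached (1/7) = 1. Collecting the sign flips along the way, the symbol is -1.

-1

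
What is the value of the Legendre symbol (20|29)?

1

Pull out 2^2: since 29 ≡ 5 (mod 8), (2/29) = -1, so (2/29)^2 = +1.
Reciprocity: 5 ≡ 1 and 29 ≡ 1 (mod 4), so (5/29) = +(29/5).
Reduce top mod 5: now compute (4/5).
Pull out 2^2: since 5 ≡ 5 (mod 8), (2/5) = -1, so (2/5)^2 = +1.
Reached (1/5) = 1. Collecting the sign flips along the way, the symbol is +1.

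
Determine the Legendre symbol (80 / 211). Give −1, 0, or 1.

1

Euler's criterion: (80/211) ≡ 80^105 (mod 211).
80^2 ≡ 70 (mod 211)
80^4 ≡ 47 (mod 211)
80^8 ≡ 99 (mod 211)
80^16 ≡ 95 (mod 211)
80^32 ≡ 163 (mod 211)
80^64 ≡ 194 (mod 211)
80^105 = 80^(64+32+8+1) ≡ 1 (mod 211).
Result is 1, so (80/211) = 1.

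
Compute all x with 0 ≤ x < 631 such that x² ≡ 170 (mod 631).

312, 319

Since 631 ≡ 3 (mod 4), a square root of 170 is 170^((631+1)/4) = 170^158 mod 631.
Repeated squaring: 170^2≡505, 170^4≡101, 170^8≡105, 170^16≡298, 170^32≡464, 170^64≡125, 170^128≡481 (mod 631).
170^158 = 170^(128+16+8+4+2) ≡ 312 (mod 631).
Check: 312² = 97344 ≡ 170 (mod 631). The two roots are 312 and 319.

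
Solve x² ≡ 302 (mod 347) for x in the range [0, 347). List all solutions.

110, 237

Since 347 ≡ 3 (mod 4), a square root of 302 is 302^((347+1)/4) = 302^87 mod 347.
Repeated squaring: 302^2≡290, 302^4≡126, 302^8≡261, 302^16≡109, 302^32≡83, 302^64≡296 (mod 347).
302^87 = 302^(64+16+4+2+1) ≡ 110 (mod 347).
Check: 110² = 12100 ≡ 302 (mod 347). The two roots are 110 and 237.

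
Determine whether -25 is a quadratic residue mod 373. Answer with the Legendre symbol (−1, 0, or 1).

1

First reduce: -25 ≡ 348 (mod 373).
Pull out 2^2: since 373 ≡ 5 (mod 8), (2/373) = -1, so (2/373)^2 = +1.
Reciprocity: 87 ≡ 3 and 373 ≡ 1 (mod 4), so (87/373) = +(373/87).
Reduce top mod 87: now compute (25/87).
Reciprocity: 25 ≡ 1 and 87 ≡ 3 (mod 4), so (25/87) = +(87/25).
Reduce top mod 25: now compute (12/25).
Pull out 2^2: since 25 ≡ 1 (mod 8), (2/25) = +1, so (2/25)^2 = +1.
Reciprocity: 3 ≡ 3 and 25 ≡ 1 (mod 4), so (3/25) = +(25/3).
Reduce top mod 3: now compute (1/3).
Reached (1/3) = 1. Collecting the sign flips along the way, the symbol is +1.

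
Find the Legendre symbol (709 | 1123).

Euler's criterion: (709/1123) ≡ 709^561 (mod 1123).
709^2 ≡ 700 (mod 1123)
709^4 ≡ 372 (mod 1123)
709^8 ≡ 255 (mod 1123)
709^16 ≡ 1014 (mod 1123)
709^32 ≡ 651 (mod 1123)
709^64 ≡ 430 (mod 1123)
709^128 ≡ 728 (mod 1123)
709^256 ≡ 1051 (mod 1123)
709^512 ≡ 692 (mod 1123)
709^561 = 709^(512+32+16+1) ≡ 1 (mod 1123).
Result is 1, so (709/1123) = 1.

1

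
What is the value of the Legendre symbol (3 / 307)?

Euler's criterion: (3/307) ≡ 3^153 (mod 307).
3^2 ≡ 9 (mod 307)
3^4 ≡ 81 (mod 307)
3^8 ≡ 114 (mod 307)
3^16 ≡ 102 (mod 307)
3^32 ≡ 273 (mod 307)
3^64 ≡ 235 (mod 307)
3^128 ≡ 272 (mod 307)
3^153 = 3^(128+16+8+1) ≡ 306 (mod 307).
Result is 306 ≡ −1, so (3/307) = −1.

-1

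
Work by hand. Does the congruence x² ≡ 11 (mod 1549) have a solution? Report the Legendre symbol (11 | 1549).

1

Reciprocity: 11 ≡ 3 and 1549 ≡ 1 (mod 4), so (11/1549) = +(1549/11).
Reduce top mod 11: now compute (9/11).
Reciprocity: 9 ≡ 1 and 11 ≡ 3 (mod 4), so (9/11) = +(11/9).
Reduce top mod 9: now compute (2/9).
Pull out 2: since 9 ≡ 1 (mod 8), (2/9) = +1.
Reached (1/9) = 1. Collecting the sign flips along the way, the symbol is +1.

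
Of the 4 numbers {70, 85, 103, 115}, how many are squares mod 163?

2

(70/163) = -1 → non-residue.
(85/163) = +1 → QR.
(103/163) = -1 → non-residue.
(115/163) = +1 → QR.
Total quadratic residues among the 4: 2.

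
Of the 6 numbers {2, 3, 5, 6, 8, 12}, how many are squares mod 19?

2

(2/19) = -1 → non-residue.
(3/19) = -1 → non-residue.
(5/19) = +1 → QR.
(6/19) = +1 → QR.
(8/19) = -1 → non-residue.
(12/19) = -1 → non-residue.
Total quadratic residues among the 6: 2.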